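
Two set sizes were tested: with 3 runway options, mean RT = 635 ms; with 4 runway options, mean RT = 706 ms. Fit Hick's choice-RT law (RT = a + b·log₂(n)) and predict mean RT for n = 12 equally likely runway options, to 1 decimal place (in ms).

RT is linear in log₂ n, so two points fix the line:
  b = (706 − 635) / (log₂ 4 − log₂ 3) = 71 / (2 − 1.5850) = 171.069 ms/bit
  a = 635 − 171.069 × 1.5850 = 363.862 ms
Then RT(12) = 363.862 + 171.069 × log₂ 12 = 363.862 + 171.069 × 3.5850 ≈ 977.138 ms.

977.1 ms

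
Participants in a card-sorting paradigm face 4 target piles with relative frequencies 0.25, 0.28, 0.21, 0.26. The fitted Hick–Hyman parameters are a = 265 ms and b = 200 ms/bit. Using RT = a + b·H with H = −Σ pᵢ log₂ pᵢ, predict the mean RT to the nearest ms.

H = 0.25·log₂(1/0.25) + 0.28·log₂(1/0.28) + 0.21·log₂(1/0.21) + 0.26·log₂(1/0.26) = 1.9923 bits.
RT = 265 + 200 × 1.9923 = 663.47 ms.

663 ms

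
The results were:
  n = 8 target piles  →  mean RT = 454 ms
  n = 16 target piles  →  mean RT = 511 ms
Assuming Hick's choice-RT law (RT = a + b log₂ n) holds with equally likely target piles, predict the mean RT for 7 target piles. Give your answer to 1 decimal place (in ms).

Fit slope and intercept:
  b = (511 − 454) / (log₂ 16 − log₂ 8) = 57 / (4 − 3) = 57.000 ms/bit
  a = 454 − 57.000 × 3 = 283.000 ms
Then RT(7) = 283.000 + 57.000 × log₂ 7 = 283.000 + 57.000 × 2.8074 ≈ 443.019 ms.

443.0 ms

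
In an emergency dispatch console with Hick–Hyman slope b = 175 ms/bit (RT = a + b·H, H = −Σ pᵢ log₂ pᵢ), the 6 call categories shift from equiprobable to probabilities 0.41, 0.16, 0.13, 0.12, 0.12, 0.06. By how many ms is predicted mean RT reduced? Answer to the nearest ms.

48 ms

Equiprobable entropy H₀ = log₂ 6 = 2.5850 bits.
Skewed entropy H = −Σ pᵢ log₂ pᵢ = 2.3107 bits.
ΔRT = b·(H₀ − H) = 175 × 0.2742 = 47.99 ms.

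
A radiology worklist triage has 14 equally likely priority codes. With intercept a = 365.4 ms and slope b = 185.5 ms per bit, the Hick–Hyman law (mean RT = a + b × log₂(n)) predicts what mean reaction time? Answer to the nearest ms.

log₂(14) = 3.8074 bits, so RT = 365.4 + 185.5 × 3.8074 ≈ 1071.664 ms.

1072 ms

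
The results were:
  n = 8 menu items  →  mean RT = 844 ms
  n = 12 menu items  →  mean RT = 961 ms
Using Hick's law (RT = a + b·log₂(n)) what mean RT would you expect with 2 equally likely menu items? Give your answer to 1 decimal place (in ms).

Solve the two-equation system in a and b:
  b = (961 − 844) / (log₂ 12 − log₂ 8) = 117 / (3.5850 − 3) = 200.013 ms/bit
  a = 844 − 200.013 × 3 = 243.962 ms
Then RT(2) = 243.962 + 200.013 × log₂ 2 = 243.962 + 200.013 × 1 ≈ 443.974 ms.

444.0 ms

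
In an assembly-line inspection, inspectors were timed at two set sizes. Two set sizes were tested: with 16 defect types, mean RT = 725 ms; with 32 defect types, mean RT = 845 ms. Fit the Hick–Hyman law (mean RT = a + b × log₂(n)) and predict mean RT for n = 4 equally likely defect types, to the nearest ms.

485 ms

RT is linear in log₂ n, so two points fix the line:
  b = (845 − 725) / (log₂ 32 − log₂ 16) = 120 / (5 − 4) = 120 ms/bit
  a = 725 − 120 × 4 = 245 ms
Then RT(4) = 245 + 120 × log₂ 4 = 245 + 120 × 2 ≈ 485.000 ms.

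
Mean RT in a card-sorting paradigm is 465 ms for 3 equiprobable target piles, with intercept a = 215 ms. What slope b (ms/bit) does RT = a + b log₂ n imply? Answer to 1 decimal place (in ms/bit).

157.7 ms/bit

b = (465 − 215) / log₂(3) = 250 / 1.5850 = 157.732 ms/bit.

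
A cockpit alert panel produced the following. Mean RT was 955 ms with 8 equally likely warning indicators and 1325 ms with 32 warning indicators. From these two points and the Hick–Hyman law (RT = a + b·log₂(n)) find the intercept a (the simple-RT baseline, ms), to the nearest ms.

400 ms

The slope on a log₂ axis is (1325 − 955) / (5 − 3) = 185 ms/bit.
Intercept: a = 955 − 185·log₂(8) = 400.000 ms.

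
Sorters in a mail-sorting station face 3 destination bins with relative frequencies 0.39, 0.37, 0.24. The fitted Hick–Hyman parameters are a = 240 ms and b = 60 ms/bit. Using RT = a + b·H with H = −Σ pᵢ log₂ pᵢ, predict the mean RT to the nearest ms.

333 ms

H = 0.39·log₂(1/0.39) + 0.37·log₂(1/0.37) + 0.24·log₂(1/0.24) = 1.5547 bits.
RT = 240 + 60 × 1.5547 = 333.28 ms.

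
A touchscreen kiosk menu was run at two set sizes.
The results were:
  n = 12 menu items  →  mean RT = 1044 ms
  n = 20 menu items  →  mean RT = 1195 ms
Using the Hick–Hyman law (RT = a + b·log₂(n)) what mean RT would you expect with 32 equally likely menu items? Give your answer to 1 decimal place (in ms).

Fit slope and intercept:
  b = (1195 − 1044) / (log₂ 20 − log₂ 12) = 151 / (4.3219 − 3.5850) = 204.894 ms/bit
  a = 1044 − 204.894 × 3.5850 = 309.462 ms
Then RT(32) = 309.462 + 204.894 × log₂ 32 = 309.462 + 204.894 × 5 ≈ 1333.933 ms.

1333.9 ms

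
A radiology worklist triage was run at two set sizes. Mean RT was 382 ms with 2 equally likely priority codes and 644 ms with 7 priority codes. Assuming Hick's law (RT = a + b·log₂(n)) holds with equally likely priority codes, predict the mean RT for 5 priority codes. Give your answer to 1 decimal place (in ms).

Solve the two-equation system in a and b:
  b = (644 − 382) / (log₂ 7 − log₂ 2) = 262 / (2.8074 − 1) = 144.963 ms/bit
  a = 382 − 144.963 × 1 = 237.037 ms
Then RT(5) = 237.037 + 144.963 × log₂ 5 = 237.037 + 144.963 × 2.3219 ≈ 573.631 ms.

573.6 ms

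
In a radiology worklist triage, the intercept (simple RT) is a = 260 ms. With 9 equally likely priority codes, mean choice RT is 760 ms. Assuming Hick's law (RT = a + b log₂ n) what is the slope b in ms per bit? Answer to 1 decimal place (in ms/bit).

157.7 ms/bit

9 alternatives carry log₂ 9 = 3.1699 bits; the choice cost is 760 − 260 = 500 ms, so b = 500/3.1699 = 157.732 ms/bit.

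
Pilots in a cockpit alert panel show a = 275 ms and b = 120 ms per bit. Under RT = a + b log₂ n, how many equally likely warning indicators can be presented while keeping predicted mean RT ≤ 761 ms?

16

Information budget: (761 − 275)/120 = 4.0500 bits, so n ≤ 2^4.0500 = 16.564 → at most 16.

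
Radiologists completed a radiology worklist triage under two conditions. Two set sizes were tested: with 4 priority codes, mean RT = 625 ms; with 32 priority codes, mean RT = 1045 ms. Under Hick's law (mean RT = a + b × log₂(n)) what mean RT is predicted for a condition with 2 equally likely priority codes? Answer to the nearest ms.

485 ms

With log₂ n on the abscissa the relation is linear; from the two conditions:
  b = (1045 − 625) / (log₂ 32 − log₂ 4) = 420 / (5 − 2) = 140 ms/bit
  a = 625 − 140 × 2 = 345 ms
Then RT(2) = 345 + 140 × log₂ 2 = 345 + 140 × 1 ≈ 485.000 ms.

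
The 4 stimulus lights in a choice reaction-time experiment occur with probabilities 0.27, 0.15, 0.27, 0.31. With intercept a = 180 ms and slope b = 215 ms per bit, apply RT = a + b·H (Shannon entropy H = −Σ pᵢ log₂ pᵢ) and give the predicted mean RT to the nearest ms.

Entropy contributions −pᵢ log₂ pᵢ: 0.5100, 0.4105, 0.5100, 0.5238; sum H = 1.9544 bits.
RT = a + bH = 180 + 215·1.9544 = 600.19 ms.

600 ms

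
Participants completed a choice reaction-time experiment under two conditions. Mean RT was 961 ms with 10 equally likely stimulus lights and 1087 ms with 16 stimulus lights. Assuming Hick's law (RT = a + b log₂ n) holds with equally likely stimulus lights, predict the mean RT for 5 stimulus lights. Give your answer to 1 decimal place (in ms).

775.2 ms

With log₂ n on the abscissa the relation is linear; from the two conditions:
  b = (1087 − 961) / (log₂ 16 − log₂ 10) = 126 / (4 − 3.3219) = 185.821 ms/bit
  a = 961 − 185.821 × 3.3219 = 343.716 ms
Then RT(5) = 343.716 + 185.821 × log₂ 5 = 343.716 + 185.821 × 2.3219 ≈ 775.179 ms.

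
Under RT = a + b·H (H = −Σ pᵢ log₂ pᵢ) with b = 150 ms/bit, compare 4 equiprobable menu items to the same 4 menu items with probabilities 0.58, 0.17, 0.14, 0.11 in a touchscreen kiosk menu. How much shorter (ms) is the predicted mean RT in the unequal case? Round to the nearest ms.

The RT saving is b·ΔH. Equiprobable H₀ = log₂(4) = 2.0000 bits; with the given probabilities H = 1.6378 bits.
b·(H₀ − H) = 150 × (2.0000 − 1.6378) = 54.33 ms.

54 ms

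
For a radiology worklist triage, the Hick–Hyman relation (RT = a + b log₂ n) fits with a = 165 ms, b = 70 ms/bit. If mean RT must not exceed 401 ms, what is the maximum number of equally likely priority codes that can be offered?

Set 165 + 70·log₂ n ≤ 401 → log₂ n ≤ (401 − 165)/70 = 3.3714.
So n ≤ 2^3.3714 = 10.349; the largest integer n is 10.

10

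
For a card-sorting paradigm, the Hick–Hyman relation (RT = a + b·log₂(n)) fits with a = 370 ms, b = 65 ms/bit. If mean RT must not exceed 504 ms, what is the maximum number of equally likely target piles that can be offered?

4

Set 370 + 65·log₂ n ≤ 504 → log₂ n ≤ (504 − 370)/65 = 2.0615.
So n ≤ 2^2.0615 = 4.174; the largest integer n is 4.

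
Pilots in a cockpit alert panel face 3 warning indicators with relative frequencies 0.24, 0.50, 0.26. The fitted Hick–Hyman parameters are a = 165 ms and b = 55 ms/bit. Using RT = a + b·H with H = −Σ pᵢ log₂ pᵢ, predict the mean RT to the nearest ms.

247 ms

Entropy contributions −pᵢ log₂ pᵢ: 0.4941, 0.5000, 0.5053; sum H = 1.4994 bits.
RT = a + bH = 165 + 55·1.4994 = 247.47 ms.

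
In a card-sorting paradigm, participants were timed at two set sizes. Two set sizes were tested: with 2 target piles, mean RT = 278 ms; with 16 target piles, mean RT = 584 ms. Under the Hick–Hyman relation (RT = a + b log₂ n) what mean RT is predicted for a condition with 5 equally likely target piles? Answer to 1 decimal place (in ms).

412.8 ms

Solve the two-equation system in a and b:
  b = (584 − 278) / (log₂ 16 − log₂ 2) = 306 / (4 − 1) = 102.000 ms/bit
  a = 278 − 102.000 × 1 = 176.000 ms
Then RT(5) = 176.000 + 102.000 × log₂ 5 = 176.000 + 102.000 × 2.3219 ≈ 412.837 ms.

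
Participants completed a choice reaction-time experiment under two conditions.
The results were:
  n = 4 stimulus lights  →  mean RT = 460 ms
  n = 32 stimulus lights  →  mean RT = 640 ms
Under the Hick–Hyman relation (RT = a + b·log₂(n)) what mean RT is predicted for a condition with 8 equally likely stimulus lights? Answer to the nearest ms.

Solve the two-equation system in a and b:
  b = (640 − 460) / (log₂ 32 − log₂ 4) = 180 / (5 − 2) = 60 ms/bit
  a = 460 − 60 × 2 = 340 ms
Then RT(8) = 340 + 60 × log₂ 8 = 340 + 60 × 3 ≈ 520.000 ms.

520 ms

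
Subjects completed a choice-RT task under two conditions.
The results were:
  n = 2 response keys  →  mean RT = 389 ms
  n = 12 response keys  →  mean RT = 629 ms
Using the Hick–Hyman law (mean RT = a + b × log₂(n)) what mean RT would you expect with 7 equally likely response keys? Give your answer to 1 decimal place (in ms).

Fit slope and intercept:
  b = (629 − 389) / (log₂ 12 − log₂ 2) = 240 / (3.5850 − 1) = 92.845 ms/bit
  a = 389 − 92.845 × 1 = 296.155 ms
Then RT(7) = 296.155 + 92.845 × log₂ 7 = 296.155 + 92.845 × 2.8074 ≈ 556.803 ms.

556.8 ms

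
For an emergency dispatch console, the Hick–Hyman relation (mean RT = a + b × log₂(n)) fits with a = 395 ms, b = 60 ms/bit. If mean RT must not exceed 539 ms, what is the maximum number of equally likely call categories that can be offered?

5

Information budget: (539 − 395)/60 = 2.4000 bits, so n ≤ 2^2.4000 = 5.278 → at most 5.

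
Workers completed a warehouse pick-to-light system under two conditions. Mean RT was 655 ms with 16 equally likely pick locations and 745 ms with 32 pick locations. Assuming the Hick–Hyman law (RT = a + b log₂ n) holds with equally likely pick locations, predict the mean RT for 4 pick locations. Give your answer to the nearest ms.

Fit slope and intercept:
  b = (745 − 655) / (log₂ 32 − log₂ 16) = 90 / (5 − 4) = 90 ms/bit
  a = 655 − 90 × 4 = 295 ms
Then RT(4) = 295 + 90 × log₂ 4 = 295 + 90 × 2 ≈ 475.000 ms.

475 ms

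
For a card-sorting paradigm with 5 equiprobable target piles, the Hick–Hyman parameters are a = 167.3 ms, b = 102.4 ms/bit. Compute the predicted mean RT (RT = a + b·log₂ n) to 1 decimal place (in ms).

405.1 ms

log₂(5) = 2.3219 bits, so RT = 167.3 + 102.4 × 2.3219 ≈ 405.065 ms.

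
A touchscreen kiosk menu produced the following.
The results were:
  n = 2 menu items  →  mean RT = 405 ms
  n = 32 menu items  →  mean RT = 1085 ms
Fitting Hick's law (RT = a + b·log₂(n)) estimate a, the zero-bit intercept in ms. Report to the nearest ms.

The slope on a log₂ axis is (1085 − 405) / (5 − 1) = 170 ms/bit.
a = RT₁ − b·log₂ n₁ = 405 − 170 × 1 = 235.000 ms.

235 ms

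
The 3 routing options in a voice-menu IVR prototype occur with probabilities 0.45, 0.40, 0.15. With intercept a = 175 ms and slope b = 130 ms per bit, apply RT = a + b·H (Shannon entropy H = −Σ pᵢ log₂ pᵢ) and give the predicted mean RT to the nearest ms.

365 ms

H = 0.45·log₂(1/0.45) + 0.40·log₂(1/0.40) + 0.15·log₂(1/0.15) = 1.4577 bits.
RT = 175 + 130 × 1.4577 = 364.50 ms.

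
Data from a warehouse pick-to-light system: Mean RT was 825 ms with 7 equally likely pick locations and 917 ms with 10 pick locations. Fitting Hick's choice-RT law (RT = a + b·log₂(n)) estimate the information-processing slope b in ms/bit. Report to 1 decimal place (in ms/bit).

178.8 ms/bit

The slope on a log₂ axis is (917 − 825) / (3.3219 − 2.8074) = 178.789 ms/bit.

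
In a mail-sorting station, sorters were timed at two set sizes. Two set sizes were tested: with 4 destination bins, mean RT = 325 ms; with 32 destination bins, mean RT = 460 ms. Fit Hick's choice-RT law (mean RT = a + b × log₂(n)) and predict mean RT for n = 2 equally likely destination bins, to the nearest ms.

280 ms

RT is linear in log₂ n, so two points fix the line:
  b = (460 − 325) / (log₂ 32 − log₂ 4) = 135 / (5 − 2) = 45 ms/bit
  a = 325 − 45 × 2 = 235 ms
Then RT(2) = 235 + 45 × log₂ 2 = 235 + 45 × 1 ≈ 280.000 ms.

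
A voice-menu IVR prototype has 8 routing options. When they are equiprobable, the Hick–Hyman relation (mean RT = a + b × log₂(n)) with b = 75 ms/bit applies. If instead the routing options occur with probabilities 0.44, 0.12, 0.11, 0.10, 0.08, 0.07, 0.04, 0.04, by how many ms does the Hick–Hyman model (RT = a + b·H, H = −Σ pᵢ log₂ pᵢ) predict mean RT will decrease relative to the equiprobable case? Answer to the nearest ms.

37 ms

The RT saving is b·ΔH. Equiprobable H₀ = log₂(8) = 3.0000 bits; with the given probabilities H = 2.5023 bits.
b·(H₀ − H) = 75 × (3.0000 − 2.5023) = 37.33 ms.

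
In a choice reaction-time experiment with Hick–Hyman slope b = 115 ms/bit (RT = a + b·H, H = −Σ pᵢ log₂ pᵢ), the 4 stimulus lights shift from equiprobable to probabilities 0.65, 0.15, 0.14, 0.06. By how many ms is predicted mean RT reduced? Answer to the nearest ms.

63 ms

The RT saving is b·ΔH. Equiprobable H₀ = log₂(4) = 2.0000 bits; with the given probabilities H = 1.4552 bits.
b·(H₀ − H) = 115 × (2.0000 − 1.4552) = 62.66 ms.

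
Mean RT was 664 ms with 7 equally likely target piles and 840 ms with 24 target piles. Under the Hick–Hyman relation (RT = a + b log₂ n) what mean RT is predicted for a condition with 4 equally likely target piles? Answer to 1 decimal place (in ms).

584.1 ms

With log₂ n on the abscissa the relation is linear; from the two conditions:
  b = (840 − 664) / (log₂ 24 − log₂ 7) = 176 / (4.5850 − 2.8074) = 99.009 ms/bit
  a = 664 − 99.009 × 2.8074 = 386.045 ms
Then RT(4) = 386.045 + 99.009 × log₂ 4 = 386.045 + 99.009 × 2 ≈ 584.064 ms.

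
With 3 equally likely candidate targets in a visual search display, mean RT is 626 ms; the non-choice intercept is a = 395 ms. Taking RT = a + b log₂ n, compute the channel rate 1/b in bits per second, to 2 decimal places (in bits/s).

6.86 bits/s

b = (626 − 395)/log₂ 3 = 231/1.5850 = 145.745 ms per bit = 0.14574 s/bit; the reciprocal is 6.861 bits/s.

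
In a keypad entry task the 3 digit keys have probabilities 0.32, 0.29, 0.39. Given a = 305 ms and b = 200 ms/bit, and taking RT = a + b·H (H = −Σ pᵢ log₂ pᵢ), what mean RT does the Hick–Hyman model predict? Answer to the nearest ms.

620 ms

H = 0.32·log₂(1/0.32) + 0.29·log₂(1/0.29) + 0.39·log₂(1/0.39) = 1.5737 bits.
RT = 305 + 200 × 1.5737 = 619.75 ms.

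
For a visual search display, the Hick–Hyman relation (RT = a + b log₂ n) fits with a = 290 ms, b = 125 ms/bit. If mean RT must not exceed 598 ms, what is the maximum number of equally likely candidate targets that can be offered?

125·log₂ n ≤ 598 − 290 = 308, giving log₂ n ≤ 2.4640 and n ≤ 5.517. The largest whole number is 5.

5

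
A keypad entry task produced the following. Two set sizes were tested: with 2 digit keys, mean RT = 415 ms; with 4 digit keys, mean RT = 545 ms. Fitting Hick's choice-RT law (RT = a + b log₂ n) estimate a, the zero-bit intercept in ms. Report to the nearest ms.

285 ms

The slope on a log₂ axis is (545 − 415) / (2 − 1) = 130 ms/bit.
Intercept: a = 415 − 130·log₂(2) = 285.000 ms.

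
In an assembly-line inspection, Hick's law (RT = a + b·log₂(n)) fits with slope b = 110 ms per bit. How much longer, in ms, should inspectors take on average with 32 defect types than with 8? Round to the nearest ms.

220 ms

The intercept a cancels: ΔRT = b·(log₂ n₂ − log₂ n₁) = b·log₂(n₂/n₁).
log₂(32) − log₂(8) = log₂(32/8) = log₂(4) = 2.
ΔRT = 110 × 2.0000 = 220.000 ms.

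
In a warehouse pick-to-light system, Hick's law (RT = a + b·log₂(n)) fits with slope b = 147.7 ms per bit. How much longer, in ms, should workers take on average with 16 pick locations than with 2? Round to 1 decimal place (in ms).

Only the slope matters, since a is common to both: ΔRT = b·log₂(n₂/n₁).
log₂(16) − log₂(2) = log₂(16/2) = log₂(8) = 3.
ΔRT = 147.7 × 3.0000 = 443.100 ms.

443.1 ms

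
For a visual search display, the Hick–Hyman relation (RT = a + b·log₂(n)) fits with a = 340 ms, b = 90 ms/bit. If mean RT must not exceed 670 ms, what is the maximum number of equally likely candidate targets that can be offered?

Set 340 + 90·log₂ n ≤ 670 → log₂ n ≤ (670 − 340)/90 = 3.6667.
So n ≤ 2^3.6667 = 12.699; the largest integer n is 12.

12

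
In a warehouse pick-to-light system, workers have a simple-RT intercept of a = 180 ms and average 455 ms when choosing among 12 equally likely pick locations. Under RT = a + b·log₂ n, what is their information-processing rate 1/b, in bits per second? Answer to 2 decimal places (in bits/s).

13.04 bits/s

Choice component = 455 − 180 = 275 ms over log₂(12) = 3.5850 bits.
b = 275 / 3.5850 = 76.709 ms/bit, so 1/b = 13.036 bits/s.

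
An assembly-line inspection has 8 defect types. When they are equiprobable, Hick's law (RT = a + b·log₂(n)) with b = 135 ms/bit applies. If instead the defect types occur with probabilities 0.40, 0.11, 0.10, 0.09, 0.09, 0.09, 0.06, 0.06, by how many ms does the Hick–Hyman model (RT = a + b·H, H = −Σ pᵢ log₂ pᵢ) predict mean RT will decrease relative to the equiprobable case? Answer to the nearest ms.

49 ms

The RT saving is b·ΔH. Equiprobable H₀ = log₂(8) = 3.0000 bits; with the given probabilities H = 2.6363 bits.
b·(H₀ − H) = 135 × (3.0000 − 2.6363) = 49.10 ms.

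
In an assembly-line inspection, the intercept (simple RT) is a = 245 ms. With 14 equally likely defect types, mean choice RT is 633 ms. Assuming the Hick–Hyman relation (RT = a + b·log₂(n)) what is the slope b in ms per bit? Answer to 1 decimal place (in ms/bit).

log₂(14) = 3.8074 bits.
b = (RT − a)/log₂ n = (633 − 245) / 3.8074 = 101.908 ms/bit.

101.9 ms/bit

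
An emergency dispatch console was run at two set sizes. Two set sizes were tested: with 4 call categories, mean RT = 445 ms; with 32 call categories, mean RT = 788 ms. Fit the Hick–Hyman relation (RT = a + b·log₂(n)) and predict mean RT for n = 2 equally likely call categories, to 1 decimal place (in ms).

330.7 ms

Fit slope and intercept:
  b = (788 − 445) / (log₂ 32 − log₂ 4) = 343 / (5 − 2) = 114.333 ms/bit
  a = 445 − 114.333 × 2 = 216.333 ms
Then RT(2) = 216.333 + 114.333 × log₂ 2 = 216.333 + 114.333 × 1 ≈ 330.667 ms.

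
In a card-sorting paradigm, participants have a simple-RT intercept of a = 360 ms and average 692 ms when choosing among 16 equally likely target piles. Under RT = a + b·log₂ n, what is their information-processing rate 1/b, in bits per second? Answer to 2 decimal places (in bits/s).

Choice component = 692 − 360 = 332 ms over log₂(16) = 4 bits.
b = 332 / 4 = 83.000 ms/bit, so 1/b = 12.048 bits/s.

12.05 bits/s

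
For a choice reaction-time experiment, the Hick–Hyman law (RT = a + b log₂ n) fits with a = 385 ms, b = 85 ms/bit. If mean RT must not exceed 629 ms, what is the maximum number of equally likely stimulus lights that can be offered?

7

85·log₂ n ≤ 629 − 385 = 244, giving log₂ n ≤ 2.8706 and n ≤ 7.314. The largest whole number is 7.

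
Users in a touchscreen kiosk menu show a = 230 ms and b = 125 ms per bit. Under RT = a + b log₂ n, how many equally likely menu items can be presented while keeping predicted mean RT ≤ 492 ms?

Set 230 + 125·log₂ n ≤ 492 → log₂ n ≤ (492 − 230)/125 = 2.0960.
So n ≤ 2^2.0960 = 4.275; the largest integer n is 4.

4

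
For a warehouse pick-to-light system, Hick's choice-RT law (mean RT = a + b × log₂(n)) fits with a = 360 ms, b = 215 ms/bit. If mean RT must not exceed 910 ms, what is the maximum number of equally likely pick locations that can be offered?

5

215·log₂ n ≤ 910 − 360 = 550, giving log₂ n ≤ 2.5581 and n ≤ 5.889. The largest whole number is 5.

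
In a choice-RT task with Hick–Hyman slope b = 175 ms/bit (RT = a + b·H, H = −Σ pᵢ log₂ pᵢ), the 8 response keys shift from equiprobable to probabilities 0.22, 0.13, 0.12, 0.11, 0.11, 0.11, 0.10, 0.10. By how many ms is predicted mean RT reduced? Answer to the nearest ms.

The RT saving is b·ΔH. Equiprobable H₀ = log₂(8) = 3.0000 bits; with the given probabilities H = 2.9455 bits.
b·(H₀ − H) = 175 × (3.0000 − 2.9455) = 9.53 ms.

10 ms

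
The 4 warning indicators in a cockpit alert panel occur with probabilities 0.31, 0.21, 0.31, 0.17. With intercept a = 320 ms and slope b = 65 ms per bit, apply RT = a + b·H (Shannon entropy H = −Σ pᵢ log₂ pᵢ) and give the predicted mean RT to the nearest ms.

Entropy contributions −pᵢ log₂ pᵢ: 0.5238, 0.4728, 0.5238, 0.4346; sum H = 1.9550 bits.
RT = a + bH = 320 + 65·1.9550 = 447.07 ms.

447 ms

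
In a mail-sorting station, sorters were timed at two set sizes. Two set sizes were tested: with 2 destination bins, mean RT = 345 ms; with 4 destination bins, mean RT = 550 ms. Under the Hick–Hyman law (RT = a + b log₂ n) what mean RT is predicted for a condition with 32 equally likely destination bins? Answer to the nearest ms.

1165 ms

Fit slope and intercept:
  b = (550 − 345) / (log₂ 4 − log₂ 2) = 205 / (2 − 1) = 205 ms/bit
  a = 345 − 205 × 1 = 140 ms
Then RT(32) = 140 + 205 × log₂ 32 = 140 + 205 × 5 ≈ 1165.000 ms.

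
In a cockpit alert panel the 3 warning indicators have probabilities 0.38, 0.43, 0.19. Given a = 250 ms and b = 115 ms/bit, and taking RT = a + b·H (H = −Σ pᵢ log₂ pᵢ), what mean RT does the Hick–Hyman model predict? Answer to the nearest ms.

H = 0.38·log₂(1/0.38) + 0.43·log₂(1/0.43) + 0.19·log₂(1/0.19) = 1.5092 bits.
RT = 250 + 115 × 1.5092 = 423.56 ms.

424 ms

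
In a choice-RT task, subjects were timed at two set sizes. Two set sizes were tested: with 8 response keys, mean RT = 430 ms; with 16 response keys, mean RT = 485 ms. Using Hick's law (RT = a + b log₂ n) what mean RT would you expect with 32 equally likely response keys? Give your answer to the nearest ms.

Solve the two-equation system in a and b:
  b = (485 − 430) / (log₂ 16 − log₂ 8) = 55 / (4 − 3) = 55 ms/bit
  a = 430 − 55 × 3 = 265 ms
Then RT(32) = 265 + 55 × log₂ 32 = 265 + 55 × 5 ≈ 540.000 ms.

540 ms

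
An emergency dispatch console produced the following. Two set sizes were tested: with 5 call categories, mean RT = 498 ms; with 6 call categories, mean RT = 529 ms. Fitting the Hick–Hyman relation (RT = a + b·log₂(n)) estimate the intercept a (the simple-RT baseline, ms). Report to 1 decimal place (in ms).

Slope: b = (529 − 498) / (log₂ 6 − log₂ 5) = 31/0.2630 = 117.855 ms/bit.
a = RT₁ − b·log₂ n₁ = 498 − 117.855 × 2.3219 = 224.348 ms.

224.3 ms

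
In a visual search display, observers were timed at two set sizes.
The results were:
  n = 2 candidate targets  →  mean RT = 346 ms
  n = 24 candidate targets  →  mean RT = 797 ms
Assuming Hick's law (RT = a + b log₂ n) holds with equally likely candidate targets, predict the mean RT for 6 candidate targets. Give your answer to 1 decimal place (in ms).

545.4 ms

RT is linear in log₂ n, so two points fix the line:
  b = (797 − 346) / (log₂ 24 − log₂ 2) = 451 / (4.5850 − 1) = 125.803 ms/bit
  a = 346 − 125.803 × 1 = 220.197 ms
Then RT(6) = 220.197 + 125.803 × log₂ 6 = 220.197 + 125.803 × 2.5850 ≈ 545.393 ms.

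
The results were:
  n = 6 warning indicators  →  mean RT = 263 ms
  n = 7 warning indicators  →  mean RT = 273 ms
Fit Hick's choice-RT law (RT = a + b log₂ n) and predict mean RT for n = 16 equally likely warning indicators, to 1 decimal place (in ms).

326.6 ms

Fit slope and intercept:
  b = (273 − 263) / (log₂ 7 − log₂ 6) = 10 / (2.8074 − 2.5850) = 44.966 ms/bit
  a = 263 − 44.966 × 2.5850 = 146.766 ms
Then RT(16) = 146.766 + 44.966 × log₂ 16 = 146.766 + 44.966 × 4 ≈ 326.628 ms.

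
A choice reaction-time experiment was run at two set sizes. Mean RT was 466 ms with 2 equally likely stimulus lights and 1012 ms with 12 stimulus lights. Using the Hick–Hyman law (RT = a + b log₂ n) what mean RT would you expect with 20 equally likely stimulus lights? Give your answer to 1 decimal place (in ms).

1167.7 ms

Fit slope and intercept:
  b = (1012 − 466) / (log₂ 12 − log₂ 2) = 546 / (3.5850 − 1) = 211.222 ms/bit
  a = 466 − 211.222 × 1 = 254.778 ms
Then RT(20) = 254.778 + 211.222 × log₂ 20 = 254.778 + 211.222 × 4.3219 ≈ 1167.663 ms.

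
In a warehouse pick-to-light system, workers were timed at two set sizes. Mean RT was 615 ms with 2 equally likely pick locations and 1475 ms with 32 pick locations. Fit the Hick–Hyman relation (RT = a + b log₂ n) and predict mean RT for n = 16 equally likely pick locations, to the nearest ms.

Solve the two-equation system in a and b:
  b = (1475 − 615) / (log₂ 32 − log₂ 2) = 860 / (5 − 1) = 215 ms/bit
  a = 615 − 215 × 1 = 400 ms
Then RT(16) = 400 + 215 × log₂ 16 = 400 + 215 × 4 ≈ 1260.000 ms.

1260 ms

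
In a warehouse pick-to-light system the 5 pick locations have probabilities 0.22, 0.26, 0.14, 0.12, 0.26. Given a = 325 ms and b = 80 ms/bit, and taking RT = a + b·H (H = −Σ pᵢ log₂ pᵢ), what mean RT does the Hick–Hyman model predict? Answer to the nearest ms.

505 ms

H = 0.22·log₂(1/0.22) + 0.26·log₂(1/0.26) + 0.14·log₂(1/0.14) + 0.12·log₂(1/0.12) + 0.26·log₂(1/0.26) = 2.2553 bits.
RT = 325 + 80 × 2.2553 = 505.43 ms.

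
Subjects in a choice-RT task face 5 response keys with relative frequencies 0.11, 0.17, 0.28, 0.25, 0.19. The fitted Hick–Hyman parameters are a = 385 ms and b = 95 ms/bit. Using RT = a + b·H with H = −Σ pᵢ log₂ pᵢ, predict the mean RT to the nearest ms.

599 ms

Entropy contributions −pᵢ log₂ pᵢ: 0.3503, 0.4346, 0.5142, 0.5000, 0.4552; sum H = 2.2543 bits.
RT = a + bH = 385 + 95·2.2543 = 599.16 ms.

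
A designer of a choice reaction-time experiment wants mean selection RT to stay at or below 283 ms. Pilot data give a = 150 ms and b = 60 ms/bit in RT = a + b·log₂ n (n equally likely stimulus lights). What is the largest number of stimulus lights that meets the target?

60·log₂ n ≤ 283 − 150 = 133, giving log₂ n ≤ 2.2167 and n ≤ 4.648. The largest whole number is 4.

4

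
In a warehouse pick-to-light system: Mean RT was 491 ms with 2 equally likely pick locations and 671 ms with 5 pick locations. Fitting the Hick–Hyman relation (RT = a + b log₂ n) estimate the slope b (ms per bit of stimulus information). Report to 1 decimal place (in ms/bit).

b = (RT₂ − RT₁)/(log₂ n₂ − log₂ n₁) = (671 − 491)/(2.3219 − 1) = 136.165 ms/bit.

136.2 ms/bit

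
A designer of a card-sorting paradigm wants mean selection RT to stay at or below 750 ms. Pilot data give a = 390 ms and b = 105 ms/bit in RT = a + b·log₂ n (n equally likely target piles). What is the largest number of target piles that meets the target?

Information budget: (750 − 390)/105 = 3.4286 bits, so n ≤ 2^3.4286 = 10.767 → at most 10.

10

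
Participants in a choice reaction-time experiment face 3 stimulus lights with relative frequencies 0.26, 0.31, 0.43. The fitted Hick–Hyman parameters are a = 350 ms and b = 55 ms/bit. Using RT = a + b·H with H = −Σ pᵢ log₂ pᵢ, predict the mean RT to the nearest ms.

435 ms

H = 0.26·log₂(1/0.26) + 0.31·log₂(1/0.31) + 0.43·log₂(1/0.43) = 1.5526 bits.
RT = 350 + 55 × 1.5526 = 435.40 ms.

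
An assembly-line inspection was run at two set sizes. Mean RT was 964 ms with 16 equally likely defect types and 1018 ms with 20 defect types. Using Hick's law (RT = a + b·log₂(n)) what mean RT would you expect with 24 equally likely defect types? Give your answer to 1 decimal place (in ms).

Solve the two-equation system in a and b:
  b = (1018 − 964) / (log₂ 20 − log₂ 16) = 54 / (4.3219 − 4) = 167.739 ms/bit
  a = 964 − 167.739 × 4 = 293.043 ms
Then RT(24) = 293.043 + 167.739 × log₂ 24 = 293.043 + 167.739 × 4.5850 ≈ 1062.121 ms.

1062.1 ms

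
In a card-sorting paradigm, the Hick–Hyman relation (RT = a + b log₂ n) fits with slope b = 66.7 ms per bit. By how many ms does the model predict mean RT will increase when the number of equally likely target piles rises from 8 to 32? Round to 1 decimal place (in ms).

133.4 ms

ΔRT = (a + b log₂ n₂) − (a + b log₂ n₁) = b·(log₂ n₂ − log₂ n₁).
log₂(32) − log₂(8) = log₂(32/8) = log₂(4) = 2.
ΔRT = 66.7 × 2.0000 = 133.400 ms.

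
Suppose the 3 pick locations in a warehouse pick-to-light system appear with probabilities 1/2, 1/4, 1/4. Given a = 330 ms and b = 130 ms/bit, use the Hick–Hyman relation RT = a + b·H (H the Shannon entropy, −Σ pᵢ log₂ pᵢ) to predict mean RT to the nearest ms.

525 ms

Each term −pᵢ log₂ pᵢ: 0.5·1 + 0.25·2 + 0.25·2; summed, H = 1.500 bits.
Mean RT = a + bH = 330 + 130·1.500 = 525.00 ms.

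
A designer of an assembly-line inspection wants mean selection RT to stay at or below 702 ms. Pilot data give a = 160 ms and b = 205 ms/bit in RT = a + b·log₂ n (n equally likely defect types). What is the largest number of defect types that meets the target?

205·log₂ n ≤ 702 − 160 = 542, giving log₂ n ≤ 2.6439 and n ≤ 6.250. The largest whole number is 6.

6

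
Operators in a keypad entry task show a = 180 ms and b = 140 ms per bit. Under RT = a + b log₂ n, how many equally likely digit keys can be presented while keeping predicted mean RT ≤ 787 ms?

140·log₂ n ≤ 787 − 180 = 607, giving log₂ n ≤ 4.3357 and n ≤ 20.192. The largest whole number is 20.

20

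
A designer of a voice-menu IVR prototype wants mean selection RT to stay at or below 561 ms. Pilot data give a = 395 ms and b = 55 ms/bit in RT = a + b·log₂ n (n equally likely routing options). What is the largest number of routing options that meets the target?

8

Set 395 + 55·log₂ n ≤ 561 → log₂ n ≤ (561 − 395)/55 = 3.0182.
So n ≤ 2^3.0182 = 8.101; the largest integer n is 8.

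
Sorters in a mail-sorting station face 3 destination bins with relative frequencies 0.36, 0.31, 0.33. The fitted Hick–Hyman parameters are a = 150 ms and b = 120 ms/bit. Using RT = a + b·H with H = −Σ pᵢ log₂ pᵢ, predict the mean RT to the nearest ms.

340 ms

H = 0.36·log₂(1/0.36) + 0.31·log₂(1/0.31) + 0.33·log₂(1/0.33) = 1.5822 bits.
RT = 150 + 120 × 1.5822 = 339.87 ms.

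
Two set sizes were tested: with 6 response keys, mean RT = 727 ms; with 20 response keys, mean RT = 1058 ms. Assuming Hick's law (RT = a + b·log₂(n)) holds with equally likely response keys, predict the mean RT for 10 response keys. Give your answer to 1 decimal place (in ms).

867.4 ms

Fit slope and intercept:
  b = (1058 − 727) / (log₂ 20 − log₂ 6) = 331 / (4.3219 − 2.5850) = 190.562 ms/bit
  a = 727 − 190.562 × 2.5850 = 234.404 ms
Then RT(10) = 234.404 + 190.562 × log₂ 10 = 234.404 + 190.562 × 3.3219 ≈ 867.438 ms.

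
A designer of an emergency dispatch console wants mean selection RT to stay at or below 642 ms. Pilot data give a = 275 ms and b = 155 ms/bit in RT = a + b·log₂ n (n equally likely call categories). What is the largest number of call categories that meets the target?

155·log₂ n ≤ 642 − 275 = 367, giving log₂ n ≤ 2.3677 and n ≤ 5.161. The largest whole number is 5.

5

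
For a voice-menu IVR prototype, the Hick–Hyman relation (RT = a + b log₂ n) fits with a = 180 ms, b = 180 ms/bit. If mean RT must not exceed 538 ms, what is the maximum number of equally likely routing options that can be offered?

3

Information budget: (538 − 180)/180 = 1.9889 bits, so n ≤ 2^1.9889 = 3.969 → at most 3.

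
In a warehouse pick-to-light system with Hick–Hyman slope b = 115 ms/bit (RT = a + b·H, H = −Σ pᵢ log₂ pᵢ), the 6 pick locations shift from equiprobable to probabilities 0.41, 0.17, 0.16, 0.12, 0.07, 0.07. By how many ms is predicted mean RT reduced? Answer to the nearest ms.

34 ms

The RT saving is b·ΔH. Equiprobable H₀ = log₂(6) = 2.5850 bits; with the given probabilities H = 2.2892 bits.
b·(H₀ − H) = 115 × (2.5850 − 2.2892) = 34.02 ms.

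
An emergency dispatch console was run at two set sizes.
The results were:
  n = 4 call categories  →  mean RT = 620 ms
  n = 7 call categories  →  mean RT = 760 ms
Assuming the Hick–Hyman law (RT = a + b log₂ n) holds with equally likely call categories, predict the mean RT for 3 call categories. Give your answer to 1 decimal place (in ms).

With log₂ n on the abscissa the relation is linear; from the two conditions:
  b = (760 − 620) / (log₂ 7 − log₂ 4) = 140 / (2.8074 − 2) = 173.406 ms/bit
  a = 620 − 173.406 × 2 = 273.188 ms
Then RT(3) = 273.188 + 173.406 × log₂ 3 = 273.188 + 173.406 × 1.5850 ≈ 548.030 ms.

548.0 ms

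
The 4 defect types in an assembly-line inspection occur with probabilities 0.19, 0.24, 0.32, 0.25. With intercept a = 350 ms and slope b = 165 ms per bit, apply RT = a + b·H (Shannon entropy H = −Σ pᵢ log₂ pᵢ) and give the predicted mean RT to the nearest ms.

676 ms

Entropy contributions −pᵢ log₂ pᵢ: 0.4552, 0.4941, 0.5260, 0.5000; sum H = 1.9754 bits.
RT = a + bH = 350 + 165·1.9754 = 675.94 ms.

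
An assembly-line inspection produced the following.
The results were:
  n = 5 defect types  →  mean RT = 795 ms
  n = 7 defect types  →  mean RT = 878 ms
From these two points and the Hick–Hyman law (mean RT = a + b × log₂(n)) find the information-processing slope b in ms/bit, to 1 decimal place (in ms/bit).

The slope on a log₂ axis is (878 − 795) / (2.8074 − 2.3219) = 170.984 ms/bit.

171.0 ms/bit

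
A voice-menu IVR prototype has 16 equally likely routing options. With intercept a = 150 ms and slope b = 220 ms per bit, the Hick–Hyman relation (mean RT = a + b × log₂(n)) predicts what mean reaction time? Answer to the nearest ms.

log₂(16) = 4 bits, so RT = 150 + 220 × 4 ≈ 1030.000 ms.

1030 ms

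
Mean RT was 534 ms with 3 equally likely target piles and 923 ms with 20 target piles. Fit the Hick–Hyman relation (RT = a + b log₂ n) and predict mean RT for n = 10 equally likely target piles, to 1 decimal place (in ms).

With log₂ n on the abscissa the relation is linear; from the two conditions:
  b = (923 − 534) / (log₂ 20 − log₂ 3) = 389 / (4.3219 − 1.5850) = 142.128 ms/bit
  a = 534 − 142.128 × 1.5850 = 308.732 ms
Then RT(10) = 308.732 + 142.128 × log₂ 10 = 308.732 + 142.128 × 3.3219 ≈ 780.872 ms.

780.9 ms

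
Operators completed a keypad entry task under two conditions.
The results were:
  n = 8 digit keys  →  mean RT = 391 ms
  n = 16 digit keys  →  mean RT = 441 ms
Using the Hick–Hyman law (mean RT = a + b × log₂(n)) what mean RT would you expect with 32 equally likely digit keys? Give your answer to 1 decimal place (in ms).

491.0 ms

Solve the two-equation system in a and b:
  b = (441 − 391) / (log₂ 16 − log₂ 8) = 50 / (4 − 3) = 50.000 ms/bit
  a = 391 − 50.000 × 3 = 241.000 ms
Then RT(32) = 241.000 + 50.000 × log₂ 32 = 241.000 + 50.000 × 5 ≈ 491.000 ms.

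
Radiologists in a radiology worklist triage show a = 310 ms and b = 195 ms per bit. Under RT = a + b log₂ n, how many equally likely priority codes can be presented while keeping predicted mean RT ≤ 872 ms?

7

Information budget: (872 − 310)/195 = 2.8821 bits, so n ≤ 2^2.8821 = 7.372 → at most 7.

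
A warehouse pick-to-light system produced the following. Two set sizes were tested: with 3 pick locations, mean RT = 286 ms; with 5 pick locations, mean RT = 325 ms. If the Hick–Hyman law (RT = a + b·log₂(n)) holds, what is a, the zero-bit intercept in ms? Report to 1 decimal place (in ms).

202.1 ms

b = (RT₂ − RT₁)/(log₂ n₂ − log₂ n₁) = (325 − 286)/(2.3219 − 1.5850) = 52.920 ms/bit.
a = RT₁ − b·log₂ n₁ = 286 − 52.920 × 1.5850 = 202.124 ms.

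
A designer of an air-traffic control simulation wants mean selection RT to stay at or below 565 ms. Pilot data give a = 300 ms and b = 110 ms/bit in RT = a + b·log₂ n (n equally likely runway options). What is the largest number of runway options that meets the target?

5

Set 300 + 110·log₂ n ≤ 565 → log₂ n ≤ (565 − 300)/110 = 2.4091.
So n ≤ 2^2.4091 = 5.311; the largest integer n is 5.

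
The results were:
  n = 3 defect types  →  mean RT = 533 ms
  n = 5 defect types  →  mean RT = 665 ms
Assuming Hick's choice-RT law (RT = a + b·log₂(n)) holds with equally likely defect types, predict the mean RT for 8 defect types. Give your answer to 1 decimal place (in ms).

Fit slope and intercept:
  b = (665 − 533) / (log₂ 5 − log₂ 3) = 132 / (2.3219 − 1.5850) = 179.113 ms/bit
  a = 533 − 179.113 × 1.5850 = 249.113 ms
Then RT(8) = 249.113 + 179.113 × log₂ 8 = 249.113 + 179.113 × 3 ≈ 786.451 ms.

786.5 ms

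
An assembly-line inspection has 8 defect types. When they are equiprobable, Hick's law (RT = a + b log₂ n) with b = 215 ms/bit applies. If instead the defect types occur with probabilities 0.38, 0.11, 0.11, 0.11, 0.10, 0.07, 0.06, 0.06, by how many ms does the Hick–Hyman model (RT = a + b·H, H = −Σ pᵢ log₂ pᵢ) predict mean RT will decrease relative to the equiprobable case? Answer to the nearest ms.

The RT saving is b·ΔH. Equiprobable H₀ = log₂(8) = 3.0000 bits; with the given probabilities H = 2.6691 bits.
b·(H₀ − H) = 215 × (3.0000 − 2.6691) = 71.14 ms.

71 ms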